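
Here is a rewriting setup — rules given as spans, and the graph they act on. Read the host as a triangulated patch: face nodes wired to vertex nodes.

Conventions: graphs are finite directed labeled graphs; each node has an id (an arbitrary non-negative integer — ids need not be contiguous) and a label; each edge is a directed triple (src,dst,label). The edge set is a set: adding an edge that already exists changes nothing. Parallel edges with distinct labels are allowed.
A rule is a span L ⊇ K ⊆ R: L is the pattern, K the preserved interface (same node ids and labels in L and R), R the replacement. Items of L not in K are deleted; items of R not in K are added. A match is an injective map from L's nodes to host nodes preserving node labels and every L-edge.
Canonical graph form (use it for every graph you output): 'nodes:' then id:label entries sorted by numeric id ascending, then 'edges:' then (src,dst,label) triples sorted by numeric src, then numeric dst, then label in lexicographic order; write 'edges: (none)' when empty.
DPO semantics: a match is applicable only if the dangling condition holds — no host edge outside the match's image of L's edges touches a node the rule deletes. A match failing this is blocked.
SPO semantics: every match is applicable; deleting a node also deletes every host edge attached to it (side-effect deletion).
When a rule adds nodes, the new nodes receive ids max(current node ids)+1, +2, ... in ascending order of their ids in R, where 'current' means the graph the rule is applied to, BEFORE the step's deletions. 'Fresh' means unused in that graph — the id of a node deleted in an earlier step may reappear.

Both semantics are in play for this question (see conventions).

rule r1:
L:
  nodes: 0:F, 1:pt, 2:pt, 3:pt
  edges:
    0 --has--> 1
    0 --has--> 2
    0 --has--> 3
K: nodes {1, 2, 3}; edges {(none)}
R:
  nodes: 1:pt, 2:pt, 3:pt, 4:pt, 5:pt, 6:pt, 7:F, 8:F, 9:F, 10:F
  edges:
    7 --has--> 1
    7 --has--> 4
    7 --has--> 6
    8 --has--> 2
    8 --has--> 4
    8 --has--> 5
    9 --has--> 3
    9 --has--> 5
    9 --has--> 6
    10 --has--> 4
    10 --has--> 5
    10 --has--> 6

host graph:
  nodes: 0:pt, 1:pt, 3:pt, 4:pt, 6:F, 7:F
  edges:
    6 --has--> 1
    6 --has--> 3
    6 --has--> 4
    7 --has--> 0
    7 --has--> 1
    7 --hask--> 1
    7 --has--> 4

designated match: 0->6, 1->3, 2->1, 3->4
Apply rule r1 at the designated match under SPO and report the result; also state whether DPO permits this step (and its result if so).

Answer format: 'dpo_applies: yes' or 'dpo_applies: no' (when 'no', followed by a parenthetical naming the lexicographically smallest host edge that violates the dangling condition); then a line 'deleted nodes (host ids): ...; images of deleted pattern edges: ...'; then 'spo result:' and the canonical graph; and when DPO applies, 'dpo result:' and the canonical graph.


dpo_applies: yes
deleted nodes (host ids): 6; images of deleted pattern edges: (6,1,has); (6,3,has); (6,4,has)
spo result:
nodes: 0:pt, 1:pt, 3:pt, 4:pt, 7:F, 8:pt, 9:pt, 10:pt, 11:F, 12:F, 13:F, 14:F
edges: (7,0,has); (7,1,has); (7,1,hask); (7,4,has); (11,3,has); (11,8,has); (11,10,has); (12,1,has); (12,8,has); (12,9,has); (13,4,has); (13,9,has); (13,10,has); (14,8,has); (14,9,has); (14,10,has)
dpo result:
nodes: 0:pt, 1:pt, 3:pt, 4:pt, 7:F, 8:pt, 9:pt, 10:pt, 11:F, 12:F, 13:F, 14:F
edges: (7,0,has); (7,1,has); (7,1,hask); (7,4,has); (11,3,has); (11,8,has); (11,10,has); (12,1,has); (12,8,has); (12,9,has); (13,4,has); (13,9,has); (13,10,has); (14,8,has); (14,9,has); (14,10,has)


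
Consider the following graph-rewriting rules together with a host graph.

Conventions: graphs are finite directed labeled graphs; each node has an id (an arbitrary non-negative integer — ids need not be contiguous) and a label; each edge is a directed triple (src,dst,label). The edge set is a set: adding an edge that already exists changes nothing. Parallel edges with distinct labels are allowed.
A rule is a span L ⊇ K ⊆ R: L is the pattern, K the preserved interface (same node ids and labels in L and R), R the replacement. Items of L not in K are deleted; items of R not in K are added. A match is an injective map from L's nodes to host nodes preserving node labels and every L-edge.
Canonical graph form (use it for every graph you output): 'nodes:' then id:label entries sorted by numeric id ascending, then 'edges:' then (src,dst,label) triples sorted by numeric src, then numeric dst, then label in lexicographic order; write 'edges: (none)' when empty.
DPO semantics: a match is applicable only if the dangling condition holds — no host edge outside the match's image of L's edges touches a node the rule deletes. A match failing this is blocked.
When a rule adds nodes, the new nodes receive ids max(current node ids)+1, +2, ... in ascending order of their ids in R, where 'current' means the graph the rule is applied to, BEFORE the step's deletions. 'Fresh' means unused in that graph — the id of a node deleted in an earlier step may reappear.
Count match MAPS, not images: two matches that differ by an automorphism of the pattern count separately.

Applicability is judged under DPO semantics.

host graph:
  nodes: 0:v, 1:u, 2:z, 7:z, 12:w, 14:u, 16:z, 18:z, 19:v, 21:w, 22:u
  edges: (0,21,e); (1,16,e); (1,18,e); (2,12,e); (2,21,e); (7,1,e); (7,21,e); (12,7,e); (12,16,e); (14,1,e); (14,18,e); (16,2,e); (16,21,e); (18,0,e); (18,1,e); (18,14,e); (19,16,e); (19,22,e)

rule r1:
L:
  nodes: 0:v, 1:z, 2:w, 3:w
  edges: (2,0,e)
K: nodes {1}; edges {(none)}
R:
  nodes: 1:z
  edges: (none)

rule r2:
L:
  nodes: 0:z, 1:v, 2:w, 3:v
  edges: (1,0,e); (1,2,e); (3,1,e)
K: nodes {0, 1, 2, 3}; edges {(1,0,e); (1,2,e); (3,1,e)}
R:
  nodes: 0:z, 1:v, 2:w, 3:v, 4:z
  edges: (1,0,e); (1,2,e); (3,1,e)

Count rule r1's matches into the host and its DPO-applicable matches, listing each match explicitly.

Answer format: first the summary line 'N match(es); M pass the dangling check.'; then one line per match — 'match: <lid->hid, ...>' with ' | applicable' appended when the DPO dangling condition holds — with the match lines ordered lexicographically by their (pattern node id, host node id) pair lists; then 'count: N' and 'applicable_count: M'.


0 match(es); 0 pass the dangling check.
count: 0
applicable_count: 0


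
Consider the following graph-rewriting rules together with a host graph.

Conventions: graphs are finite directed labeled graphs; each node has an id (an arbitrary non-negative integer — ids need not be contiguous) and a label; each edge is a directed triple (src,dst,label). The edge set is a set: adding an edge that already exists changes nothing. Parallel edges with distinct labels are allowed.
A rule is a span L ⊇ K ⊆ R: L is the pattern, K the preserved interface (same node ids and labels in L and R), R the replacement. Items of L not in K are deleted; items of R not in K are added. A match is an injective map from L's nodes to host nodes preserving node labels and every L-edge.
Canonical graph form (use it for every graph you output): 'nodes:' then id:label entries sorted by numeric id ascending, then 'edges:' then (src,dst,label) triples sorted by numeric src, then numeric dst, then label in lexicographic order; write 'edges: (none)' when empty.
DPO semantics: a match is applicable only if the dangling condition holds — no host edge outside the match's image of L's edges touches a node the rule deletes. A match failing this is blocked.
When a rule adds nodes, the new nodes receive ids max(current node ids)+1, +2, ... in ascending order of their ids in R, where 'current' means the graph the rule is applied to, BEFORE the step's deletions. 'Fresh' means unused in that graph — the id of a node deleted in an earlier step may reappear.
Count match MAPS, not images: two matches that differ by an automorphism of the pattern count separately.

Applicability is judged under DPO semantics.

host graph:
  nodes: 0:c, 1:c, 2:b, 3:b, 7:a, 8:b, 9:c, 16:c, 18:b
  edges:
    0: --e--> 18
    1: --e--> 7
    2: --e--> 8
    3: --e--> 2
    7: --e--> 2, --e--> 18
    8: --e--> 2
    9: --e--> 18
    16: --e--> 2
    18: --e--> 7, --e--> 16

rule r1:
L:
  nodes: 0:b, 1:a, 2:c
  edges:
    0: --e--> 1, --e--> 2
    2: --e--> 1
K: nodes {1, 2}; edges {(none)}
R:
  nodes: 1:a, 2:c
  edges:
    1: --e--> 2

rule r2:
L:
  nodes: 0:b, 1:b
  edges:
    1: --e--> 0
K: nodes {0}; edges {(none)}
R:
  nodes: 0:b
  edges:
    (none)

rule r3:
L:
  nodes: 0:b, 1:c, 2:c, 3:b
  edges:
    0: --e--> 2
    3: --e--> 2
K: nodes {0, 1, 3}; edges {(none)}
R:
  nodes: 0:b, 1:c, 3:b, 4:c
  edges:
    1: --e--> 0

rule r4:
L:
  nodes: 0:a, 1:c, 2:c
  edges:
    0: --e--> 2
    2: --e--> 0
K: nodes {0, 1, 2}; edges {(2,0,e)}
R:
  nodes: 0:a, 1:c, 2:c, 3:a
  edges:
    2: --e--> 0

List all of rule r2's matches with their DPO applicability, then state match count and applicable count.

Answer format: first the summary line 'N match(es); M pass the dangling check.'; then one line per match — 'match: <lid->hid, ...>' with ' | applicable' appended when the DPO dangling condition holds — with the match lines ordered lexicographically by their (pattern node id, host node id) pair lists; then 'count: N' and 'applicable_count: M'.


3 match(es); 1 pass the dangling check.
match: 0->2, 1->3 | applicable
match: 0->2, 1->8
match: 0->8, 1->2
count: 3
applicable_count: 1


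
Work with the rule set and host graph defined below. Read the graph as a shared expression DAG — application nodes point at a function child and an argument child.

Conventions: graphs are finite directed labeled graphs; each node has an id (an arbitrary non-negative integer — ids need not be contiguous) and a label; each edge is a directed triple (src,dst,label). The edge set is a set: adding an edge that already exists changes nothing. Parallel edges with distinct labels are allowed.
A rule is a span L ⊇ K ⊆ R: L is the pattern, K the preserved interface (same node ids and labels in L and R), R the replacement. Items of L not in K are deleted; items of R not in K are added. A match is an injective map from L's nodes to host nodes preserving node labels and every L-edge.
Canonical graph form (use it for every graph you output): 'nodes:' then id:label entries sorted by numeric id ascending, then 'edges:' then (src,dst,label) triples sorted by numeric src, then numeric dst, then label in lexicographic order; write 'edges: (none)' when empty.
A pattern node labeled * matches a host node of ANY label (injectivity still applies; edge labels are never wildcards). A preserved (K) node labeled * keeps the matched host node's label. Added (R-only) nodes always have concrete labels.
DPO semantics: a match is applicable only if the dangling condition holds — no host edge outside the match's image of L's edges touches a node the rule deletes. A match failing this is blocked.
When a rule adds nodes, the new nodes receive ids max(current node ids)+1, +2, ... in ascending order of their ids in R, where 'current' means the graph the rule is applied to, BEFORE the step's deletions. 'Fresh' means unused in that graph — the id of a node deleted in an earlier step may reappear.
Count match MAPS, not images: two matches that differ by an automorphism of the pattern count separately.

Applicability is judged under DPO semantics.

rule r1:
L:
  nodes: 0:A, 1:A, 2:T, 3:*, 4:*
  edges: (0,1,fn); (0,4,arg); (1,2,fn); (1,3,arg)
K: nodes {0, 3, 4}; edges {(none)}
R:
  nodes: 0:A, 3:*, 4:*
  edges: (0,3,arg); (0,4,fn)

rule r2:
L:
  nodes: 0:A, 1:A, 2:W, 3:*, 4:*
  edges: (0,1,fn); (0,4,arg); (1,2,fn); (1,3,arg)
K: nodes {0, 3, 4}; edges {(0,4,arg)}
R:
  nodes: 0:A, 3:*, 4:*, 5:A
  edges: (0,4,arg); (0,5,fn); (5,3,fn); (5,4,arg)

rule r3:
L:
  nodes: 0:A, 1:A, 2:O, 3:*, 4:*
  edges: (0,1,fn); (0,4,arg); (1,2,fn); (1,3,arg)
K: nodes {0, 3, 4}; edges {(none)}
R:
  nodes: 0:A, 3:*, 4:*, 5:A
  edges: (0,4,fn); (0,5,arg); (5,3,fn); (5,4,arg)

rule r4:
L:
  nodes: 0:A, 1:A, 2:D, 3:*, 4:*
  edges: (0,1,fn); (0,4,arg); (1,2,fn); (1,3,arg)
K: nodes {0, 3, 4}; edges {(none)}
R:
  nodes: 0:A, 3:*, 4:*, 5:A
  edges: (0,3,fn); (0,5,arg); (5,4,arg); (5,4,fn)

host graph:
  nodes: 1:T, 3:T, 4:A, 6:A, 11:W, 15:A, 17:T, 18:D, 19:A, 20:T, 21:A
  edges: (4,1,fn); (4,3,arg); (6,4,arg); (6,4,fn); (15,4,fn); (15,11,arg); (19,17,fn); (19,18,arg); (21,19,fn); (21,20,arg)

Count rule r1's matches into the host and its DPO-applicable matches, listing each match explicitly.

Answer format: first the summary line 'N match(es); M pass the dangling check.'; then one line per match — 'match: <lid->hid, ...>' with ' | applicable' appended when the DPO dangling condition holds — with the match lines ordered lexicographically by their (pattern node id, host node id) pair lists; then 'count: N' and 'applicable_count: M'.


2 match(es); 1 pass the dangling check.
match: 0->15, 1->4, 2->1, 3->3, 4->11
match: 0->21, 1->19, 2->17, 3->18, 4->20 | applicable
count: 2
applicable_count: 1


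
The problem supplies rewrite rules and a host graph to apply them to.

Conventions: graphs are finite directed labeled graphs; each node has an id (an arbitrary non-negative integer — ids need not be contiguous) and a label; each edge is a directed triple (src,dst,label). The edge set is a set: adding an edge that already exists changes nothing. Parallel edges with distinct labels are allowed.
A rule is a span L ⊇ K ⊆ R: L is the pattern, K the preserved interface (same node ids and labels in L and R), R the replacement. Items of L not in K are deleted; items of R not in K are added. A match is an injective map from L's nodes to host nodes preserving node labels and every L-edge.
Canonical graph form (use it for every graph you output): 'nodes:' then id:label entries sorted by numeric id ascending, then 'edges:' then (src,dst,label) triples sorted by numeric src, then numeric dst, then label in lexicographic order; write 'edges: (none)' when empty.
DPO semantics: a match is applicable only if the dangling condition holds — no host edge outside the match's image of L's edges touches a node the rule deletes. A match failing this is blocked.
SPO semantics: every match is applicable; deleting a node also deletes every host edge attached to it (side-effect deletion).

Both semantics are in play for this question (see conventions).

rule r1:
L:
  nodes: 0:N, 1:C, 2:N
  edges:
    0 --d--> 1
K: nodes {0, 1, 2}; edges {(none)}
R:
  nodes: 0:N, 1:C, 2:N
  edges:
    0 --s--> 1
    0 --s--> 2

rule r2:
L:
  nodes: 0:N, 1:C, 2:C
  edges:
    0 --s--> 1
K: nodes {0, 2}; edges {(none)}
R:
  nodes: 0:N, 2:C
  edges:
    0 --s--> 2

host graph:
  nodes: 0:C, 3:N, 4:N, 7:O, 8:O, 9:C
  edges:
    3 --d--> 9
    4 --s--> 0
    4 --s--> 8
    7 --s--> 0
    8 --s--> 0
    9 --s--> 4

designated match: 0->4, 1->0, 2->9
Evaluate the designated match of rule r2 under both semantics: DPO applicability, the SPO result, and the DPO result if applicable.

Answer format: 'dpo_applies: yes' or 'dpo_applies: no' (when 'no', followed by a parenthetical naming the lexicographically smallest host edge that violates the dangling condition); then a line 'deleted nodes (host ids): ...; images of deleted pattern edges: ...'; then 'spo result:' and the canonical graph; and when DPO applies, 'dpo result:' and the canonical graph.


dpo_applies: no
(the rule deletes node 0, which keeps host edge (7,0,s) outside the match image — the dangling condition fails, DPO blocks; SPO proceeds and side-deletes such edges)
deleted nodes (host ids): 0; images of deleted pattern edges: (4,0,s)
spo result:
nodes: 3:N, 4:N, 7:O, 8:O, 9:C
edges: (3,9,d); (4,8,s); (4,9,s); (9,4,s)


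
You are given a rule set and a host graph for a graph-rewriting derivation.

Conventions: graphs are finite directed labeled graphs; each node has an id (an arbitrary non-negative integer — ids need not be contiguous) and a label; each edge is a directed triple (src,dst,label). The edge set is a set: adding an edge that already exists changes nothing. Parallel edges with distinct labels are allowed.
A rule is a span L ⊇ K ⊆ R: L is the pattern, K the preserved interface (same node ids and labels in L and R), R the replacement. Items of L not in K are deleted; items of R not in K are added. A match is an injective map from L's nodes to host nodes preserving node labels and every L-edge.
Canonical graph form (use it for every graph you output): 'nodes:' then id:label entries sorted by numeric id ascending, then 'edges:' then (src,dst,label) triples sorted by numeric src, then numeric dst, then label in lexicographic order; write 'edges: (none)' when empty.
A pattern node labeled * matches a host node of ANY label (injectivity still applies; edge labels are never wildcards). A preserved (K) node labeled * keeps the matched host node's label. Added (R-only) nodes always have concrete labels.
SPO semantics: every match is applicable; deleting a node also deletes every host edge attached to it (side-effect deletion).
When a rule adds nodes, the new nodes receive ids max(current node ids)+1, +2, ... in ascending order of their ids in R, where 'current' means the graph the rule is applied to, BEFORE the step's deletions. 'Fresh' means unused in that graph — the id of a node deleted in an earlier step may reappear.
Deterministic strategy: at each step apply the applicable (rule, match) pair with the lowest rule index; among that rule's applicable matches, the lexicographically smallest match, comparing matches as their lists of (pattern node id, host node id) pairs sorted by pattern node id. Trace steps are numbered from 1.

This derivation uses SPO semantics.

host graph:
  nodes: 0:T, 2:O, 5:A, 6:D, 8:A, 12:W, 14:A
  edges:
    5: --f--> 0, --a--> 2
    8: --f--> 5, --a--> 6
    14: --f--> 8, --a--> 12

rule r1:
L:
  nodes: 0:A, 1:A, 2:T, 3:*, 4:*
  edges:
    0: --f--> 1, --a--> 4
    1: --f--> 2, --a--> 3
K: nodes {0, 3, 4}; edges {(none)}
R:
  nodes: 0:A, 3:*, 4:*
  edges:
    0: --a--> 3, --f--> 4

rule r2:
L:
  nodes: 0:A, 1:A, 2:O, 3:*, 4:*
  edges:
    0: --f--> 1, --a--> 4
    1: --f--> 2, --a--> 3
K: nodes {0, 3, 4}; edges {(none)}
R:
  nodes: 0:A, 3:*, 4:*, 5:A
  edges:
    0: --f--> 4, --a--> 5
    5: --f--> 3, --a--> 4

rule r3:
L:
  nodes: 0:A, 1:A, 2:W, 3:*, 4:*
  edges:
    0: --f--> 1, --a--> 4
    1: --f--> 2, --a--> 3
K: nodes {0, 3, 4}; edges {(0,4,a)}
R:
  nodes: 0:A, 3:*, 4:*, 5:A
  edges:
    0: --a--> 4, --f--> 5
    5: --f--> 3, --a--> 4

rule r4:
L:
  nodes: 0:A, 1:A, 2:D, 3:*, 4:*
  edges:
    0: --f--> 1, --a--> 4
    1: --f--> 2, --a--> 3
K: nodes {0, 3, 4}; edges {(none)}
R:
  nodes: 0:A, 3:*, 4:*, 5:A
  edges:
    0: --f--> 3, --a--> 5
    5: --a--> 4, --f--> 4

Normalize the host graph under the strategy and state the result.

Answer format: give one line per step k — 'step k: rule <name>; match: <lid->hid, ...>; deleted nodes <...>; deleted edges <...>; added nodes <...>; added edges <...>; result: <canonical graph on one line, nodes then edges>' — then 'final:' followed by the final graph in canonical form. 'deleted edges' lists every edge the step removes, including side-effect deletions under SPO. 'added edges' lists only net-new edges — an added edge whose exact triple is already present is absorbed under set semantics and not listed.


step 1: rule r1; match: 0->8, 1->5, 2->0, 3->2, 4->6; deleted nodes 0, 5; deleted edges (5,0,f); (5,2,a); (8,5,f); (8,6,a); added nodes (none); added edges (8,2,a); (8,6,f); result: nodes: 2:O, 6:D, 8:A, 12:W, 14:A edges: (8,2,a); (8,6,f); (14,8,f); (14,12,a)
step 2: rule r4; match: 0->14, 1->8, 2->6, 3->2, 4->12; deleted nodes 6, 8; deleted edges (8,2,a); (8,6,f); (14,8,f); (14,12,a); added nodes 15; added edges (14,2,f); (14,15,a); (15,12,a); (15,12,f); result: nodes: 2:O, 12:W, 14:A, 15:A edges: (14,2,f); (14,15,a); (15,12,a); (15,12,f)
final:
nodes: 2:O, 12:W, 14:A, 15:A
edges: (14,2,f); (14,15,a); (15,12,a); (15,12,f)


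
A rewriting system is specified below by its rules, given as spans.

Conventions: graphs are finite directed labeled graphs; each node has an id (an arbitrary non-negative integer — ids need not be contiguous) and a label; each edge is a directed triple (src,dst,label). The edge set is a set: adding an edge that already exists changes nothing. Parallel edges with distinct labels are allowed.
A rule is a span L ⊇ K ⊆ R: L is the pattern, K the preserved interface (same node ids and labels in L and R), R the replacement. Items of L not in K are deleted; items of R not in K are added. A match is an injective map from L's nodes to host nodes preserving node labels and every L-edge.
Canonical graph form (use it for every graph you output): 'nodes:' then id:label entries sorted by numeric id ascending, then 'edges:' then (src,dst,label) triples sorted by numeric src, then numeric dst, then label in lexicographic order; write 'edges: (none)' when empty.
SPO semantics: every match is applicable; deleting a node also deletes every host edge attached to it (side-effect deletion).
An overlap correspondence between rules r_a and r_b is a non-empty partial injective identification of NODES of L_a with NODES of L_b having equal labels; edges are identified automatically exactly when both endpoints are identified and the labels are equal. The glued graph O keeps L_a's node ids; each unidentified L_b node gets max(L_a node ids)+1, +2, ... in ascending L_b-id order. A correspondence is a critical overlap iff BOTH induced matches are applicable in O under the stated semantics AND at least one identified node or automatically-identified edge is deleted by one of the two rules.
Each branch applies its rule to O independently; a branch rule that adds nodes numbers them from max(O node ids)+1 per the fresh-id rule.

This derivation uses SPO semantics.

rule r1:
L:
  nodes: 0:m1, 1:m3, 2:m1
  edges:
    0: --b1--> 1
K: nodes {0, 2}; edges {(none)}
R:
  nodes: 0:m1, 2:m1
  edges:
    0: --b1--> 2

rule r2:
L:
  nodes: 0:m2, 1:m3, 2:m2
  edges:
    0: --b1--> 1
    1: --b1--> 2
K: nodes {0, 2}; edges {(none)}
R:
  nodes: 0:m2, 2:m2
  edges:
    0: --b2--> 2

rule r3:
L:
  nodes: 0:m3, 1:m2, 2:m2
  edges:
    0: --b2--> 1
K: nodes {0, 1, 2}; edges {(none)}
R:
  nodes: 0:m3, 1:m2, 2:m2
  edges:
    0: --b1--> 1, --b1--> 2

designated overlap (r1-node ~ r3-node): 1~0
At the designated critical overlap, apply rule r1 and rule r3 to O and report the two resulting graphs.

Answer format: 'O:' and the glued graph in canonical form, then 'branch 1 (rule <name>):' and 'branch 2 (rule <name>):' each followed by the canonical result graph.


O:
nodes: 0:m1, 1:m3, 2:m1, 3:m2, 4:m2
edges: (0,1,b1); (1,3,b2)
branch 1 (rule r1):
nodes: 0:m1, 2:m1, 3:m2, 4:m2
edges: (0,2,b1)
branch 2 (rule r3):
nodes: 0:m1, 1:m3, 2:m1, 3:m2, 4:m2
edges: (0,1,b1); (1,3,b1); (1,4,b1)


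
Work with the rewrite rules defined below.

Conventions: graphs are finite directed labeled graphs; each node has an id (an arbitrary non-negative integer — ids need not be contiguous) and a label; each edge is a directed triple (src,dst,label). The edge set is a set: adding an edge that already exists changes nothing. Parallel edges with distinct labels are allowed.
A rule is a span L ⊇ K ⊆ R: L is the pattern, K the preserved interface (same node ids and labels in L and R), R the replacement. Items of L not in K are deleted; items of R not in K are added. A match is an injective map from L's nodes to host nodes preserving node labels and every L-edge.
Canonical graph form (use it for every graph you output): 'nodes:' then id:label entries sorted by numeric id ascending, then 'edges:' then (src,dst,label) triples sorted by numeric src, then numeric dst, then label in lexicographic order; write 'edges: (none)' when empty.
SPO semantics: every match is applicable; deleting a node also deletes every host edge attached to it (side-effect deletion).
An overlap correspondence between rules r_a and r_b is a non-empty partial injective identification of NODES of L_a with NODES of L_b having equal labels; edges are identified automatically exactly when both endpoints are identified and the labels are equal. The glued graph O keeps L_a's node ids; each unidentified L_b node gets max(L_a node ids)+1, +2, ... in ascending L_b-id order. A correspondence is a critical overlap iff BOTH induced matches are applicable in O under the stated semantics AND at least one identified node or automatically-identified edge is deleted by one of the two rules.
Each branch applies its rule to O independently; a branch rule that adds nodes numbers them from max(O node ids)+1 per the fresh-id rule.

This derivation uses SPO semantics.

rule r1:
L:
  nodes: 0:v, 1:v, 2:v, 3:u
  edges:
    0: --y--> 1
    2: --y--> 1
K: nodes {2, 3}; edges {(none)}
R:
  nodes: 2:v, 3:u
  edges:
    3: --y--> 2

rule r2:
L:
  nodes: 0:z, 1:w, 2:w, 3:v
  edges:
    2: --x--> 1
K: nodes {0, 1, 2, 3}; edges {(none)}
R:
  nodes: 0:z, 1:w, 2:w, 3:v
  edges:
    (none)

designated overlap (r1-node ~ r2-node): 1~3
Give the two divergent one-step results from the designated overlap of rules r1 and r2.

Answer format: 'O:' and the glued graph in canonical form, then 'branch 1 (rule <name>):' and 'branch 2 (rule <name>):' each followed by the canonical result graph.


O:
nodes: 0:v, 1:v, 2:v, 3:u, 4:z, 5:w, 6:w
edges: (0,1,y); (2,1,y); (6,5,x)
branch 1 (rule r1):
nodes: 2:v, 3:u, 4:z, 5:w, 6:w
edges: (3,2,y); (6,5,x)
branch 2 (rule r2):
nodes: 0:v, 1:v, 2:v, 3:u, 4:z, 5:w, 6:w
edges: (0,1,y); (2,1,y)


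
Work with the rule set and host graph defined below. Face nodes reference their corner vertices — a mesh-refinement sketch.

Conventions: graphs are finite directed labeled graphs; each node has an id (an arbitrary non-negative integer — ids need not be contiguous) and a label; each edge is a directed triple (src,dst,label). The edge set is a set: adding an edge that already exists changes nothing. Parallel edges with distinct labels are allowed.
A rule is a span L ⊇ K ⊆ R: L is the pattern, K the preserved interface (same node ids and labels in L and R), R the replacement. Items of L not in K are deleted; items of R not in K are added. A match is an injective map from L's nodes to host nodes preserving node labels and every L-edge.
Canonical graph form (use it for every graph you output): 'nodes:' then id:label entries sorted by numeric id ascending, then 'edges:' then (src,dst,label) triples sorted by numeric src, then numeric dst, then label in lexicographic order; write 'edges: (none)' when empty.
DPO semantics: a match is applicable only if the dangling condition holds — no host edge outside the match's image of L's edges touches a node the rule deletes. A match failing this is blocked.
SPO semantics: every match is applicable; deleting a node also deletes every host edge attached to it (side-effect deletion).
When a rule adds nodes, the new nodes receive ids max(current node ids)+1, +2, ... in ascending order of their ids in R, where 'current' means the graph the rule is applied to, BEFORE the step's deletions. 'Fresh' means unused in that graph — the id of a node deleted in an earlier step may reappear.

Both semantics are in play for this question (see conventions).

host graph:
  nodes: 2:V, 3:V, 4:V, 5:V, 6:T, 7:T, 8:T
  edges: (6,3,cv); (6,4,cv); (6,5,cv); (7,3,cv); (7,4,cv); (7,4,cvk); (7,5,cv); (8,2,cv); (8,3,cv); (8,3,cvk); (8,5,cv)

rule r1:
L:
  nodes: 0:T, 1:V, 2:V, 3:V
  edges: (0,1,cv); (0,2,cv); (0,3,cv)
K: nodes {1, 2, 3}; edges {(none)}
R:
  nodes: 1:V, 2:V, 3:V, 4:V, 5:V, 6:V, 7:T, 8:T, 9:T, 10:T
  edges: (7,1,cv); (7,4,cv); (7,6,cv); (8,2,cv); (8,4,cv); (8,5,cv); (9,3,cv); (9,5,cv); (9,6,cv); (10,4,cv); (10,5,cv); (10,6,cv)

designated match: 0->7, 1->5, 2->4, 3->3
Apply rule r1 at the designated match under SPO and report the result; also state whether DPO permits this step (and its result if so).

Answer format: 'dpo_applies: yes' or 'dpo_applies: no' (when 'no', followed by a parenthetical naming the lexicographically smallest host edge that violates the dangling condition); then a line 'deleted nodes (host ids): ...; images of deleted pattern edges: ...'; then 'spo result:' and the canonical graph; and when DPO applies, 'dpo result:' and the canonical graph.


dpo_applies: no
(the rule deletes node 7, which keeps host edge (7,4,cvk) outside the match image — the dangling condition fails, DPO blocks; SPO proceeds and side-deletes such edges)
deleted nodes (host ids): 7; images of deleted pattern edges: (7,3,cv); (7,4,cv); (7,5,cv)
spo result:
nodes: 2:V, 3:V, 4:V, 5:V, 6:T, 8:T, 9:V, 10:V, 11:V, 12:T, 13:T, 14:T, 15:T
edges: (6,3,cv); (6,4,cv); (6,5,cv); (8,2,cv); (8,3,cv); (8,3,cvk); (8,5,cv); (12,5,cv); (12,9,cv); (12,11,cv); (13,4,cv); (13,9,cv); (13,10,cv); (14,3,cv); (14,10,cv); (14,11,cv); (15,9,cv); (15,10,cv); (15,11,cv)


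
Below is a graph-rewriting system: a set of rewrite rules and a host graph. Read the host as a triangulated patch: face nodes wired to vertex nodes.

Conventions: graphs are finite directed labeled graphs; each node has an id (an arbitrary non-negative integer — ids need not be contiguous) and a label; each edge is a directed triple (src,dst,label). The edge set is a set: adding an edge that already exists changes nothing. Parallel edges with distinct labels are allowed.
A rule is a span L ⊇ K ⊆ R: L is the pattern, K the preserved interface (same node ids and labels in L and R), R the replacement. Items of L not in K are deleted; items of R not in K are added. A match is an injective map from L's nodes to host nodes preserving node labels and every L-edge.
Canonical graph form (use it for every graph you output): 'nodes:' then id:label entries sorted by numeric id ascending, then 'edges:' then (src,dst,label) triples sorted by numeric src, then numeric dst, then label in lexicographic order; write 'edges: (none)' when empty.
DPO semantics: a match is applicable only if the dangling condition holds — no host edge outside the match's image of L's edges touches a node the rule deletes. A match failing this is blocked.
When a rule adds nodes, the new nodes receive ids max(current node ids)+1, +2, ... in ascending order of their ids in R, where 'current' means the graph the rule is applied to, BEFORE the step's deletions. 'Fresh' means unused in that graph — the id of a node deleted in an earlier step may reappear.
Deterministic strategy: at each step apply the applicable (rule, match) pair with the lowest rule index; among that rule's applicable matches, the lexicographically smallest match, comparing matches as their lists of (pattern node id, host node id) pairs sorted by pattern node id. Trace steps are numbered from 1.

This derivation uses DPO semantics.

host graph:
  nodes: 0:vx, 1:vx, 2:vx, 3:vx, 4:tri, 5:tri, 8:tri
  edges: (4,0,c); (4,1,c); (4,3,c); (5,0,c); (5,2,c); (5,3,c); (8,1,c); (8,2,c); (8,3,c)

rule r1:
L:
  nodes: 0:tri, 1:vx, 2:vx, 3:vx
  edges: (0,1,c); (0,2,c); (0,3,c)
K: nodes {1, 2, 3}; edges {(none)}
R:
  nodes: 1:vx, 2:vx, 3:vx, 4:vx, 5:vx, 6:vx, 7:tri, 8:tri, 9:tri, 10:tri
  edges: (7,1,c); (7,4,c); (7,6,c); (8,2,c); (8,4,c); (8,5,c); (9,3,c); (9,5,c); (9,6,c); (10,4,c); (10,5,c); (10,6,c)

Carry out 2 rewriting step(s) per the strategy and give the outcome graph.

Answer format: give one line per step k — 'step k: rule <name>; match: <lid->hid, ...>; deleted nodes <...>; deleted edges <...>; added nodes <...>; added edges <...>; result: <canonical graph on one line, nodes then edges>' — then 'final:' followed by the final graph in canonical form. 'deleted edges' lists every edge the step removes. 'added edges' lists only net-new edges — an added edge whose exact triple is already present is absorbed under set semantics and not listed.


step 1: rule r1; match: 0->4, 1->0, 2->1, 3->3; deleted nodes 4; deleted edges (4,0,c); (4,1,c); (4,3,c); added nodes 9, 10, 11, 12, 13, 14, 15; added edges (12,0,c); (12,9,c); (12,11,c); (13,1,c); (13,9,c); (13,10,c); (14,3,c); (14,10,c); (14,11,c); (15,9,c); (15,10,c); (15,11,c); result: nodes: 0:vx, 1:vx, 2:vx, 3:vx, 5:tri, 8:tri, 9:vx, 10:vx, 11:vx, 12:tri, 13:tri, 14:tri, 15:tri edges: (5,0,c); (5,2,c); (5,3,c); (8,1,c); (8,2,c); (8,3,c); (12,0,c); (12,9,c); (12,11,c); (13,1,c); (13,9,c); (13,10,c); (14,3,c); (14,10,c); (14,11,c); (15,9,c); (15,10,c); (15,11,c)
step 2: rule r1; match: 0->5, 1->0, 2->2, 3->3; deleted nodes 5; deleted edges (5,0,c); (5,2,c); (5,3,c); added nodes 16, 17, 18, 19, 20, 21, 22; added edges (19,0,c); (19,16,c); (19,18,c); (20,2,c); (20,16,c); (20,17,c); (21,3,c); (21,17,c); (21,18,c); (22,16,c); (22,17,c); (22,18,c); result: nodes: 0:vx, 1:vx, 2:vx, 3:vx, 8:tri, 9:vx, 10:vx, 11:vx, 12:tri, 13:tri, 14:tri, 15:tri, 16:vx, 17:vx, 18:vx, 19:tri, 20:tri, 21:tri, 22:tri edges: (8,1,c); (8,2,c); (8,3,c); (12,0,c); (12,9,c); (12,11,c); (13,1,c); (13,9,c); (13,10,c); (14,3,c); (14,10,c); (14,11,c); (15,9,c); (15,10,c); (15,11,c); (19,0,c); (19,16,c); (19,18,c); (20,2,c); (20,16,c); (20,17,c); (21,3,c); (21,17,c); (21,18,c); (22,16,c); (22,17,c); (22,18,c)
final:
nodes: 0:vx, 1:vx, 2:vx, 3:vx, 8:tri, 9:vx, 10:vx, 11:vx, 12:tri, 13:tri, 14:tri, 15:tri, 16:vx, 17:vx, 18:vx, 19:tri, 20:tri, 21:tri, 22:tri
edges: (8,1,c); (8,2,c); (8,3,c); (12,0,c); (12,9,c); (12,11,c); (13,1,c); (13,9,c); (13,10,c); (14,3,c); (14,10,c); (14,11,c); (15,9,c); (15,10,c); (15,11,c); (19,0,c); (19,16,c); (19,18,c); (20,2,c); (20,16,c); (20,17,c); (21,3,c); (21,17,c); (21,18,c); (22,16,c); (22,17,c); (22,18,c)


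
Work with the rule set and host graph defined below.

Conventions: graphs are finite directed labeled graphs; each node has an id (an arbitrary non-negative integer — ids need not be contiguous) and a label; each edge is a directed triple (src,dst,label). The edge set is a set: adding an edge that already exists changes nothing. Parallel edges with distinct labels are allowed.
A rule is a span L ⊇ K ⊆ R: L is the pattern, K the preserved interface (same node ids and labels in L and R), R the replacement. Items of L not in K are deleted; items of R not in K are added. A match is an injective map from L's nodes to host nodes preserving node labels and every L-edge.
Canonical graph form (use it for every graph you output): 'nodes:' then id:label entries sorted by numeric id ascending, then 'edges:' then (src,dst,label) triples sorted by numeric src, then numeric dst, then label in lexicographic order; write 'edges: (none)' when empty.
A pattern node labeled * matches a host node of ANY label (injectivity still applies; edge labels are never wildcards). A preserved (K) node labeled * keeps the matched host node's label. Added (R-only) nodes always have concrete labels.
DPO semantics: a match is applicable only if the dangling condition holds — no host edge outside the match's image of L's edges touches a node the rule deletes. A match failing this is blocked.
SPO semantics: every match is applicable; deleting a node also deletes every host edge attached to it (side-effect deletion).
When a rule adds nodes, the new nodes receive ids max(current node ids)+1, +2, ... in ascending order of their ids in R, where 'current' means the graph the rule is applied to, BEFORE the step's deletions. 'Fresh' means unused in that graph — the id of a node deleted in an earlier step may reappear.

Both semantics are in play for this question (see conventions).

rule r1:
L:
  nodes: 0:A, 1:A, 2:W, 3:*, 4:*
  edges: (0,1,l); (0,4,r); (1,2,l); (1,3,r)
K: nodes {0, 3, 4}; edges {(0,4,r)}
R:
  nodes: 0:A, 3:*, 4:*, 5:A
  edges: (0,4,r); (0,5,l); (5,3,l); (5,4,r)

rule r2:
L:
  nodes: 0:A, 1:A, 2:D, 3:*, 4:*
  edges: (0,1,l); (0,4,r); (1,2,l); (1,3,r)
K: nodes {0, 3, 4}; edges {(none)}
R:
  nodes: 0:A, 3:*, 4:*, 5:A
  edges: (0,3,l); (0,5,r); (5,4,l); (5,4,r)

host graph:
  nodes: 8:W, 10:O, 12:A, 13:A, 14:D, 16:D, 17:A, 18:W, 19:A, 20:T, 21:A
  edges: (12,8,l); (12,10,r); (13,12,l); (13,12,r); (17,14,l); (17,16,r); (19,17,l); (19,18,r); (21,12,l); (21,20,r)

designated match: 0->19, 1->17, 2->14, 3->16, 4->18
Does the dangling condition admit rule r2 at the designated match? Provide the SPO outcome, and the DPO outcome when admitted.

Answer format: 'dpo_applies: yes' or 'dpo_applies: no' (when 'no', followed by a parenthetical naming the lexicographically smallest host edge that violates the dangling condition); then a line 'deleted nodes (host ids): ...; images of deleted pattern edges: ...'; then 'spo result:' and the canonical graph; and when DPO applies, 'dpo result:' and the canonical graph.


dpo_applies: yes
deleted nodes (host ids): 14, 17; images of deleted pattern edges: (17,14,l); (17,16,r); (19,17,l); (19,18,r)
spo result:
nodes: 8:W, 10:O, 12:A, 13:A, 16:D, 18:W, 19:A, 20:T, 21:A, 22:A
edges: (12,8,l); (12,10,r); (13,12,l); (13,12,r); (19,16,l); (19,22,r); (21,12,l); (21,20,r); (22,18,l); (22,18,r)
dpo result:
nodes: 8:W, 10:O, 12:A, 13:A, 16:D, 18:W, 19:A, 20:T, 21:A, 22:A
edges: (12,8,l); (12,10,r); (13,12,l); (13,12,r); (19,16,l); (19,22,r); (21,12,l); (21,20,r); (22,18,l); (22,18,r)


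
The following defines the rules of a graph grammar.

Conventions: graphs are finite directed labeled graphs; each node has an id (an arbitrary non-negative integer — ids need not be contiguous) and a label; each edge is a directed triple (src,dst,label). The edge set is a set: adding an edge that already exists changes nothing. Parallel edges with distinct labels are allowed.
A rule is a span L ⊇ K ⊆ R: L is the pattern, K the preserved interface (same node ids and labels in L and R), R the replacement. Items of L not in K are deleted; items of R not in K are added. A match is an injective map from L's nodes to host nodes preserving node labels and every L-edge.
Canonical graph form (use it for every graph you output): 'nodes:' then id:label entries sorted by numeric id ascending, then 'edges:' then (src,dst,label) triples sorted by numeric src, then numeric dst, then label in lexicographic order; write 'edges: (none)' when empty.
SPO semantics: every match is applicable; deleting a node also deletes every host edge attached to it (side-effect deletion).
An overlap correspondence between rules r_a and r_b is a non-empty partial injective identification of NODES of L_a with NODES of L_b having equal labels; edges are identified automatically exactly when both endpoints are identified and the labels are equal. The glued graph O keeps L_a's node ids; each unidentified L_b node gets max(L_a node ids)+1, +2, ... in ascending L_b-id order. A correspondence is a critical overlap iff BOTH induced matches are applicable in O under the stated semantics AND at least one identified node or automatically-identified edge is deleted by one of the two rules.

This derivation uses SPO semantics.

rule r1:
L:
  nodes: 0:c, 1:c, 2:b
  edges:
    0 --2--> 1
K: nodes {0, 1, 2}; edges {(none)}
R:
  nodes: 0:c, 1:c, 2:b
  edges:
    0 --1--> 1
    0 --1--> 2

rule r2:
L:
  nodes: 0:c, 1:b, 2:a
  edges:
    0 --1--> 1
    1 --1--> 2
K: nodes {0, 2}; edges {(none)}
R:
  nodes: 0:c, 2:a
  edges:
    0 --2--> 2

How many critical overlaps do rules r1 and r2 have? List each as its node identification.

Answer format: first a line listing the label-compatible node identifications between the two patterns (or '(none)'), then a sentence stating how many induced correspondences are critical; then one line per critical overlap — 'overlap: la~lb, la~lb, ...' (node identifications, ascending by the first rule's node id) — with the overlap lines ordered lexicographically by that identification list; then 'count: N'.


label-compatible node identifications between L(r1) and L(r2): 0~0, 1~0, 2~1
3 of the induced correspondences are critical overlaps of r1 and r2.
overlap: 0~0, 2~1
overlap: 1~0, 2~1
overlap: 2~1
count: 3


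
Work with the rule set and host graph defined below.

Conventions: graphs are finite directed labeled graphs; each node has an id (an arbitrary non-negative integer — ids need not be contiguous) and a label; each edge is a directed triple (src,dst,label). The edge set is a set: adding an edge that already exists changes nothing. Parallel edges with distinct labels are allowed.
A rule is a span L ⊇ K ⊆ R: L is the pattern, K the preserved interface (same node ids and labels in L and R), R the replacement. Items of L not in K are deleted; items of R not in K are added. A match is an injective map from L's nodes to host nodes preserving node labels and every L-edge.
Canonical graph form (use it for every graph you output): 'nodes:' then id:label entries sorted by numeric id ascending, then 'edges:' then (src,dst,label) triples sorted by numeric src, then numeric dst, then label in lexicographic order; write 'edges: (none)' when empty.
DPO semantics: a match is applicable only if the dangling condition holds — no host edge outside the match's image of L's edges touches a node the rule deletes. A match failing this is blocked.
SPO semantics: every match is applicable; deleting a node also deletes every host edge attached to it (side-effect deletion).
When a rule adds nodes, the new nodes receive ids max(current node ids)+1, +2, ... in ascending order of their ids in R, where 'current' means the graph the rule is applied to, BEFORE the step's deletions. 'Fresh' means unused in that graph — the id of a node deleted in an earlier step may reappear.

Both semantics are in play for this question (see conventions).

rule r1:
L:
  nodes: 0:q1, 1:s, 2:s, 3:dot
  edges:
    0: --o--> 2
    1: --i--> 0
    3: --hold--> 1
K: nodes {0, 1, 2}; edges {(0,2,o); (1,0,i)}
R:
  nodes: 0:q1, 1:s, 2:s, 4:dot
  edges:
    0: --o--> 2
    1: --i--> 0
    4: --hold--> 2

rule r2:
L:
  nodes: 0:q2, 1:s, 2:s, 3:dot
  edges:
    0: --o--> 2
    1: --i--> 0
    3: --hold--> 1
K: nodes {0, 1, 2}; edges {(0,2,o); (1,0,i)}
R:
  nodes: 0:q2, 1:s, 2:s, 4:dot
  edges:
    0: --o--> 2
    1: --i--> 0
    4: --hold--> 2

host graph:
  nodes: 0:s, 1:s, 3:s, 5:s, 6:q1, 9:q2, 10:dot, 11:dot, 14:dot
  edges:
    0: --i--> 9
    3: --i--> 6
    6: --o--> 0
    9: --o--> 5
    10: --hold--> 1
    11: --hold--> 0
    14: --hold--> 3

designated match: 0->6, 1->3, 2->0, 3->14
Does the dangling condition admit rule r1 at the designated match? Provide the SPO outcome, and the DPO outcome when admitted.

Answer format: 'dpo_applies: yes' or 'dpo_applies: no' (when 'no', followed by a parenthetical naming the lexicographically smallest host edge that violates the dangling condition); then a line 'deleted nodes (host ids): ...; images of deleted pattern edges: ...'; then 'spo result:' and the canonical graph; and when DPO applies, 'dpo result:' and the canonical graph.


dpo_applies: yes
deleted nodes (host ids): 14; images of deleted pattern edges: (14,3,hold)
spo result:
nodes: 0:s, 1:s, 3:s, 5:s, 6:q1, 9:q2, 10:dot, 11:dot, 15:dot
edges: (0,9,i); (3,6,i); (6,0,o); (9,5,o); (10,1,hold); (11,0,hold); (15,0,hold)
dpo result:
nodes: 0:s, 1:s, 3:s, 5:s, 6:q1, 9:q2, 10:dot, 11:dot, 15:dot
edges: (0,9,i); (3,6,i); (6,0,o); (9,5,o); (10,1,hold); (11,0,hold); (15,0,hold)
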